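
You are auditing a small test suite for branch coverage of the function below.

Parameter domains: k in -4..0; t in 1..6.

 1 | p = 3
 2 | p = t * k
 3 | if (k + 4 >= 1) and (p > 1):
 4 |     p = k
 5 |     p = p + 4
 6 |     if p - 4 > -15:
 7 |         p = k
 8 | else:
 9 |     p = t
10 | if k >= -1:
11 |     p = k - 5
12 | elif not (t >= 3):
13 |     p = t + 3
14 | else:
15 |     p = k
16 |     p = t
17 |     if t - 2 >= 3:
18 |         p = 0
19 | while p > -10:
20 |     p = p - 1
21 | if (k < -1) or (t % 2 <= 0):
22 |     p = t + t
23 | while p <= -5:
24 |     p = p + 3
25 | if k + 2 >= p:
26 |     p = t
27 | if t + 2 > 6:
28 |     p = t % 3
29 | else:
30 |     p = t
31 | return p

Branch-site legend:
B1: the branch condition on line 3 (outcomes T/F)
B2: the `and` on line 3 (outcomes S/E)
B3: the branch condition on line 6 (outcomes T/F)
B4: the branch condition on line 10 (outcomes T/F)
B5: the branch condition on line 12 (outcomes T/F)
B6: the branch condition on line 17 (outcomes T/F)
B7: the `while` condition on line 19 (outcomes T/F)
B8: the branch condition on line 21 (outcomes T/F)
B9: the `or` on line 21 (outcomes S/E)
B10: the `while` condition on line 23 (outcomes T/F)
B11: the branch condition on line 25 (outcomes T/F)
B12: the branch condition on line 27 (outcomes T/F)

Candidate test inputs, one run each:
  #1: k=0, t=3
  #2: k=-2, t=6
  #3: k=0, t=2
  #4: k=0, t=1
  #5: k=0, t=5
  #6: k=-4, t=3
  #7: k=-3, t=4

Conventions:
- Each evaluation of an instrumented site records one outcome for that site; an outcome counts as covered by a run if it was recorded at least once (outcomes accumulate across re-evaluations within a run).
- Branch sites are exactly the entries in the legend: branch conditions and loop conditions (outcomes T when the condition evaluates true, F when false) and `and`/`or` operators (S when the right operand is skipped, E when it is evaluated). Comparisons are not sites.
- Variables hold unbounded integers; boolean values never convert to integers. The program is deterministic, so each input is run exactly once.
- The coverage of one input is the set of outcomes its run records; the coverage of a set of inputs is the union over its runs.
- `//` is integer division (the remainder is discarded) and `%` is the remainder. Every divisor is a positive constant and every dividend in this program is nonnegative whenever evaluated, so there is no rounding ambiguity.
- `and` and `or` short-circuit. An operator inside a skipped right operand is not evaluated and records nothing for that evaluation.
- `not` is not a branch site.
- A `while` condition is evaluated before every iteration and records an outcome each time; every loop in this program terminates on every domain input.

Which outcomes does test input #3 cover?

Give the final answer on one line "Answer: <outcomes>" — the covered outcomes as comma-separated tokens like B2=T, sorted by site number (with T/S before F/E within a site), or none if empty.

Tracing the run of input #3 (k=0, t=2):
  B2->E, B1->F, B4->T, B7->T, B7->T, B7->T, B7->T, B7->T, B7->F, B9->E
  B8->T, B10->F, B11->F, B12->F
collecting distinct outcomes: B1=F, B2=E, B4=T, B7=T, B7=F, B8=T, B9=E, B10=F, B11=F, B12=F

Answer: B1=F, B2=E, B4=T, B7=T, B7=F, B8=T, B9=E, B10=F, B11=F, B12=F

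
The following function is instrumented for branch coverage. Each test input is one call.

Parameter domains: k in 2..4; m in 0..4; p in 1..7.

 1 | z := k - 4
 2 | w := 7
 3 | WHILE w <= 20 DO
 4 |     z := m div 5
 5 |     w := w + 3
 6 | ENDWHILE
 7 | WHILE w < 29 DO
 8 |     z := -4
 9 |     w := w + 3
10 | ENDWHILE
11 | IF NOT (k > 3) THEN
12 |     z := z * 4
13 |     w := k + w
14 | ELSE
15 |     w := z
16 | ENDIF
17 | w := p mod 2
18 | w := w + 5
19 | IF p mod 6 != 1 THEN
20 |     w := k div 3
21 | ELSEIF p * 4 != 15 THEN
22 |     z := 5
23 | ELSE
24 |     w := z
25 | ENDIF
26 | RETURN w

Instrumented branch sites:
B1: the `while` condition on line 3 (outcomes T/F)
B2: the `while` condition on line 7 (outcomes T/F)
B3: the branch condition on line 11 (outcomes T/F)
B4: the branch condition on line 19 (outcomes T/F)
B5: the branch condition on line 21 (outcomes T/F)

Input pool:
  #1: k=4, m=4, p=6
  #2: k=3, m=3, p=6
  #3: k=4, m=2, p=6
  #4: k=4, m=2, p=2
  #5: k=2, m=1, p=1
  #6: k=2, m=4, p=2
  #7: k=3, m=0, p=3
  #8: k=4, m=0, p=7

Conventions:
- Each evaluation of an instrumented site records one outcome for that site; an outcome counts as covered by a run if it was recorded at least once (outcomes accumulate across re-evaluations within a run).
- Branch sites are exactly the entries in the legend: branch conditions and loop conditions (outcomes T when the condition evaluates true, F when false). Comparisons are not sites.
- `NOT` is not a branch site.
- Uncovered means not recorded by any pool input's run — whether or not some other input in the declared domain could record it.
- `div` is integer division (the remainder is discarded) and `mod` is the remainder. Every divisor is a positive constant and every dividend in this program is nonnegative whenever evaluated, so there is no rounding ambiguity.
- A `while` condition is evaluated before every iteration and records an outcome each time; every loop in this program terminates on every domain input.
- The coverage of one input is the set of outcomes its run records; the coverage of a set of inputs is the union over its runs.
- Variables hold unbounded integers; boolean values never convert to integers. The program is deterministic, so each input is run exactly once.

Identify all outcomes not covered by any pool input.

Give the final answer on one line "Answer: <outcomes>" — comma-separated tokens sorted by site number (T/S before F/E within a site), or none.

test 1 (k=4, m=4, p=6) fires B1->T, B1->T, B1->T, B1->T, B1->T, B1->F, B2->T, B2->T, B2->T, B2->F, B3->F, B4->T; hits B1=T, B1=F, B2=T, B2=F, B3=F, B4=T
test 2 (k=3, m=3, p=6) fires B1->T, B1->T, B1->T, B1->T, B1->T, B1->F, B2->T, B2->T, B2->T, B2->F, B3->T, B4->T; hits B1=T, B1=F, B2=T, B2=F, B3=T, B4=T
test 3 (k=4, m=2, p=6) fires B1->T, B1->T, B1->T, B1->T, B1->T, B1->F, B2->T, B2->T, B2->T, B2->F, B3->F, B4->T; hits B1=T, B1=F, B2=T, B2=F, B3=F, B4=T
test 4 (k=4, m=2, p=2) fires B1->T, B1->T, B1->T, B1->T, B1->T, B1->F, B2->T, B2->T, B2->T, B2->F, B3->F, B4->T; hits B1=T, B1=F, B2=T, B2=F, B3=F, B4=T
test 5 (k=2, m=1, p=1) fires B1->T, B1->T, B1->T, B1->T, B1->T, B1->F, B2->T, B2->T, B2->T, B2->F, B3->T, B4->F, B5->T; hits B1=T, B1=F, B2=T, B2=F, B3=T, B4=F, B5=T
test 6 (k=2, m=4, p=2) fires B1->T, B1->T, B1->T, B1->T, B1->T, B1->F, B2->T, B2->T, B2->T, B2->F, B3->T, B4->T; hits B1=T, B1=F, B2=T, B2=F, B3=T, B4=T
test 7 (k=3, m=0, p=3) fires B1->T, B1->T, B1->T, B1->T, B1->T, B1->F, B2->T, B2->T, B2->T, B2->F, B3->T, B4->T; hits B1=T, B1=F, B2=T, B2=F, B3=T, B4=T
test 8 (k=4, m=0, p=7) fires B1->T, B1->T, B1->T, B1->T, B1->T, B1->F, B2->T, B2->T, B2->T, B2->F, B3->F, B4->F, B5->T; hits B1=T, B1=F, B2=T, B2=F, B3=F, B4=F, B5=T
union over the pool: B1=T, B1=F, B2=T, B2=F, B3=T, B3=F, B4=T, B4=F, B5=T
uncovered (1 of 10): B5=F

Answer: B5=F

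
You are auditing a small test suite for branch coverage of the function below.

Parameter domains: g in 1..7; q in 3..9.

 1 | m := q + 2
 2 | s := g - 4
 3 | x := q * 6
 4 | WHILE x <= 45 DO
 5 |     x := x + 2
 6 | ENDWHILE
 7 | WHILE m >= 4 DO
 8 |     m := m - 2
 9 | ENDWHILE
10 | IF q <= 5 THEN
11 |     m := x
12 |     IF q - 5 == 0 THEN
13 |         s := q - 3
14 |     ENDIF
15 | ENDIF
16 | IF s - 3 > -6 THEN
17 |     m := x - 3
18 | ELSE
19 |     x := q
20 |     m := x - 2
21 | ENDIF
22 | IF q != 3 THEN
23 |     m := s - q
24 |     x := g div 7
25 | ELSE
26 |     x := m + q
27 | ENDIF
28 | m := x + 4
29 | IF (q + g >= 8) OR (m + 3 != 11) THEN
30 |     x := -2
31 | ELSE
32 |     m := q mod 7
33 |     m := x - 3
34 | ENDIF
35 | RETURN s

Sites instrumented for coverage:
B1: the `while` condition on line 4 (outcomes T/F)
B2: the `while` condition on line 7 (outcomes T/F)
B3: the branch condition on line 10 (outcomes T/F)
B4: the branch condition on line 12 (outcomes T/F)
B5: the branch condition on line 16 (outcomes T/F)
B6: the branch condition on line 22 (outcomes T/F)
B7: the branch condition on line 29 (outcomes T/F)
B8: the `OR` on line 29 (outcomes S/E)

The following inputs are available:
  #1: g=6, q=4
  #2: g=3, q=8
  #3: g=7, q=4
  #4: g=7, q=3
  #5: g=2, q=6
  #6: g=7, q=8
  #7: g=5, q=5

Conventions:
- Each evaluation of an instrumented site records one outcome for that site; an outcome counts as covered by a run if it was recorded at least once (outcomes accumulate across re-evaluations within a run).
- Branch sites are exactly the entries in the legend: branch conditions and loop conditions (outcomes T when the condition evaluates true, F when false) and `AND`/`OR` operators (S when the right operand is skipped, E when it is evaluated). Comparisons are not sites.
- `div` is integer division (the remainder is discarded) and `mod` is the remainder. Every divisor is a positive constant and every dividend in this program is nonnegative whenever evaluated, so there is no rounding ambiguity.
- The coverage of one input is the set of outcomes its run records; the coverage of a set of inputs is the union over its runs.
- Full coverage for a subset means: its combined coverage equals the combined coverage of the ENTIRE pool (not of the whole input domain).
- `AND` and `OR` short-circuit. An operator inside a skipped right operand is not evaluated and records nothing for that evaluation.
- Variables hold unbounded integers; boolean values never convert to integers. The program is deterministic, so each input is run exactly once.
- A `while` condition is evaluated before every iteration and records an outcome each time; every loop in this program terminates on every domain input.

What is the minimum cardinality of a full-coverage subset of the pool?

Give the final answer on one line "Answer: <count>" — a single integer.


#1 (g=6, q=4) -> B1->T, B1->T, B1->T, B1->T, B1->T, B1->T, B1->T, B1->T, B1->T, B1->T, B1->T, B1->F, B2->T, B2->T, ...; covered: B1=T, B1=F, B2=T, B2=F, B3=T, B4=F, B5=T, B6=T, B7=T, B8=S
#2 (g=3, q=8) -> B1->F, B2->T, B2->T, B2->T, B2->T, B2->F, B3->F, B5->T, B6->T, B8->S, B7->T; covered: B1=F, B2=T, B2=F, B3=F, B5=T, B6=T, B7=T, B8=S
#3 (g=7, q=4) -> B1->T, B1->T, B1->T, B1->T, B1->T, B1->T, B1->T, B1->T, B1->T, B1->T, B1->T, B1->F, B2->T, B2->T, ...; covered: B1=T, B1=F, B2=T, B2=F, B3=T, B4=F, B5=T, B6=T, B7=T, B8=S
#4 (g=7, q=3) -> B1->T, B1->T, B1->T, B1->T, B1->T, B1->T, B1->T, B1->T, B1->T, B1->T, B1->T, B1->T, B1->T, B1->T, ...; covered: B1=T, B1=F, B2=T, B2=F, B3=T, B4=F, B5=T, B6=F, B7=T, B8=S
#5 (g=2, q=6) -> B1->T, B1->T, B1->T, B1->T, B1->T, B1->F, B2->T, B2->T, B2->T, B2->F, B3->F, B5->T, B6->T, B8->S, ...; covered: B1=T, B1=F, B2=T, B2=F, B3=F, B5=T, B6=T, B7=T, B8=S
#6 (g=7, q=8) -> B1->F, B2->T, B2->T, B2->T, B2->T, B2->F, B3->F, B5->T, B6->T, B8->S, B7->T; covered: B1=F, B2=T, B2=F, B3=F, B5=T, B6=T, B7=T, B8=S
#7 (g=5, q=5) -> B1->T, B1->T, B1->T, B1->T, B1->T, B1->T, B1->T, B1->T, B1->F, B2->T, B2->T, B2->F, B3->T, B4->T, ...; covered: B1=T, B1=F, B2=T, B2=F, B3=T, B4=T, B5=T, B6=T, B7=T, B8=S
the full pool covers 13 outcomes: B1=T, B1=F, B2=T, B2=F, B3=T, B3=F, B4=T, B4=F, B5=T, B6=T, B6=F, B7=T, B8=S
size 1 is not enough: best union over all size-1 subsets is 10/13
size 2 is not enough: best union over all size-2 subsets is 12/13
inputs {2, 4, 7} (size 3) cover everything; no size-3 subset with a lexicographically smaller index list covers all 13
Answer: 3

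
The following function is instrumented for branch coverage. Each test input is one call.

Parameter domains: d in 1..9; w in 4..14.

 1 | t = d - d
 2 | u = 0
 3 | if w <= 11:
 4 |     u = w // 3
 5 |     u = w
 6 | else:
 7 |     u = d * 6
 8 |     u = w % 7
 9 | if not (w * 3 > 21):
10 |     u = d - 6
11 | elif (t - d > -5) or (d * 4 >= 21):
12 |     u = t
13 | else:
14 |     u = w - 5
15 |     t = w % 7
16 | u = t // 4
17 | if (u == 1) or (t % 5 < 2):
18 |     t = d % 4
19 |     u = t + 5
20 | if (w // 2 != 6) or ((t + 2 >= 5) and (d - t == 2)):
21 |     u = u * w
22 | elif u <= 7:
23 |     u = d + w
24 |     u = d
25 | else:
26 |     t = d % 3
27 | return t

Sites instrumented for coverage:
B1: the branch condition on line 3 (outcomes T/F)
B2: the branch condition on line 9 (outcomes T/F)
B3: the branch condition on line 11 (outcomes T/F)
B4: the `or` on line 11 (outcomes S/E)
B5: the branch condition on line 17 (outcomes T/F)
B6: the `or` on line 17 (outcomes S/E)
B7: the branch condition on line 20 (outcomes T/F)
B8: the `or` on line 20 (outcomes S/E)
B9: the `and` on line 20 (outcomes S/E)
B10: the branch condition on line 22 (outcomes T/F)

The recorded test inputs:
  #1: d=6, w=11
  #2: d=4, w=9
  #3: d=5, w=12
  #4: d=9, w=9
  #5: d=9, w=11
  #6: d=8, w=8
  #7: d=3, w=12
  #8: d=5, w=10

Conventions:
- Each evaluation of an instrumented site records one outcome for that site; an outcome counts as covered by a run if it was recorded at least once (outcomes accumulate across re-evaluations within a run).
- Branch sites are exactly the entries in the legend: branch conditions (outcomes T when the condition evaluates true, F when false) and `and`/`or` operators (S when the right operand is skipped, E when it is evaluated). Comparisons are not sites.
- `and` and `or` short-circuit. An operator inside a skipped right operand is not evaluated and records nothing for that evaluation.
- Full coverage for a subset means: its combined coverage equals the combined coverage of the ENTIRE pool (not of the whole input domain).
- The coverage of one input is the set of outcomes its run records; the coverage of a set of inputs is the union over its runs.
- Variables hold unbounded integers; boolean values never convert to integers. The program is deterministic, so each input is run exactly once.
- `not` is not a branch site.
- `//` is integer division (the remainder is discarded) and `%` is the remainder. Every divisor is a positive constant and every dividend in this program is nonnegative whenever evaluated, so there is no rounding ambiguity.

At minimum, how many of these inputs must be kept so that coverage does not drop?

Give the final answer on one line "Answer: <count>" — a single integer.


input #1 (d=6, w=11): events B1->T, B2->F, B4->E, B3->T, B6->E, B5->T, B8->S, B7->T; covers B1=T, B2=F, B3=T, B4=E, B5=T, B6=E, B7=T, B8=S
input #2 (d=4, w=9): events B1->T, B2->F, B4->S, B3->T, B6->E, B5->T, B8->S, B7->T; covers B1=T, B2=F, B3=T, B4=S, B5=T, B6=E, B7=T, B8=S
input #3 (d=5, w=12): events B1->F, B2->F, B4->E, B3->F, B6->S, B5->T, B8->E, B9->S, B7->F, B10->T; covers B1=F, B2=F, B3=F, B4=E, B5=T, B6=S, B7=F, B8=E, B9=S, B10=T
input #4 (d=9, w=9): events B1->T, B2->F, B4->E, B3->T, B6->E, B5->T, B8->S, B7->T; covers B1=T, B2=F, B3=T, B4=E, B5=T, B6=E, B7=T, B8=S
input #5 (d=9, w=11): events B1->T, B2->F, B4->E, B3->T, B6->E, B5->T, B8->S, B7->T; covers B1=T, B2=F, B3=T, B4=E, B5=T, B6=E, B7=T, B8=S
input #6 (d=8, w=8): events B1->T, B2->F, B4->E, B3->T, B6->E, B5->T, B8->S, B7->T; covers B1=T, B2=F, B3=T, B4=E, B5=T, B6=E, B7=T, B8=S
input #7 (d=3, w=12): events B1->F, B2->F, B4->S, B3->T, B6->E, B5->T, B8->E, B9->E, B7->F, B10->F; covers B1=F, B2=F, B3=T, B4=S, B5=T, B6=E, B7=F, B8=E, B9=E, B10=F
input #8 (d=5, w=10): events B1->T, B2->F, B4->E, B3->F, B6->E, B5->F, B8->S, B7->T; covers B1=T, B2=F, B3=F, B4=E, B5=F, B6=E, B7=T, B8=S
together the pool reaches 19 outcomes: B1=T, B1=F, B2=F, B3=T, B3=F, B4=S, B4=E, B5=T, B5=F, B6=S, B6=E, B7=T, B7=F, B8=S, B8=E, B9=S, B9=E, B10=T, B10=F
every size-1 subset falls short of the 19 outcomes (best: 10/19)
every size-2 subset falls short of the 19 outcomes (best: 16/19)
inputs {3, 7, 8} (size 3) cover everything; no size-3 subset with a lexicographically smaller index list covers all 19
Answer: 3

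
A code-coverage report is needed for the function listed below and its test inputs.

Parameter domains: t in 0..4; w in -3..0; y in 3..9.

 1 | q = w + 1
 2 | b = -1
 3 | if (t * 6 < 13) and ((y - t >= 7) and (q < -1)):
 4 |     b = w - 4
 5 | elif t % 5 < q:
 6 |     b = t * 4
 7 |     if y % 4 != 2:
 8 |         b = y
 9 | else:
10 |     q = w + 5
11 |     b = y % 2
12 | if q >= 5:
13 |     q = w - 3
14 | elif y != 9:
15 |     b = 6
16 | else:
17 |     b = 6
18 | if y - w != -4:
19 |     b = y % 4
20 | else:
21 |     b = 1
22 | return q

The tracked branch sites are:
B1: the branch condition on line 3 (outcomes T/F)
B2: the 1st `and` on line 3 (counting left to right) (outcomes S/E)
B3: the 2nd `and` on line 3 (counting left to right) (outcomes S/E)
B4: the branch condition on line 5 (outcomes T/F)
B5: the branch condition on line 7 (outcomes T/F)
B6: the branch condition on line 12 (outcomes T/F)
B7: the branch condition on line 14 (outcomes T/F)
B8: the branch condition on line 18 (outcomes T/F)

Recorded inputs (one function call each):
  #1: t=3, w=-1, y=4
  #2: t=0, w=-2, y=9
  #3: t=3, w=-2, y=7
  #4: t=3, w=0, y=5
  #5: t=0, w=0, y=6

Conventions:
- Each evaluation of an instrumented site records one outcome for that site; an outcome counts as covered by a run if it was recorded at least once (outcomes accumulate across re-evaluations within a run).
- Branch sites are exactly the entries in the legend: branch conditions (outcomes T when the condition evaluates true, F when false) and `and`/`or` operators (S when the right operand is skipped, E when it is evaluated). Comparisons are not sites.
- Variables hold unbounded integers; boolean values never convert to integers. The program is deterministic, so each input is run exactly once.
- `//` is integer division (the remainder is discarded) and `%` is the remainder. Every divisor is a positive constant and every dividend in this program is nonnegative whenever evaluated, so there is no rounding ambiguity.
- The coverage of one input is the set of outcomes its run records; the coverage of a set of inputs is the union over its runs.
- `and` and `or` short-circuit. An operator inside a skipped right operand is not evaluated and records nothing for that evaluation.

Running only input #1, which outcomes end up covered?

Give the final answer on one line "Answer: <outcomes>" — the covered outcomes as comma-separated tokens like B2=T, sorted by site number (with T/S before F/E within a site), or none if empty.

Simulating input #1 (t=3, w=-1, y=4) step by step:
  B2->S, B1->F, B4->F, B6->F, B7->T, B8->T
distinct outcomes covered: B1=F, B2=S, B4=F, B6=F, B7=T, B8=T

Answer: B1=F, B2=S, B4=F, B6=F, B7=T, B8=T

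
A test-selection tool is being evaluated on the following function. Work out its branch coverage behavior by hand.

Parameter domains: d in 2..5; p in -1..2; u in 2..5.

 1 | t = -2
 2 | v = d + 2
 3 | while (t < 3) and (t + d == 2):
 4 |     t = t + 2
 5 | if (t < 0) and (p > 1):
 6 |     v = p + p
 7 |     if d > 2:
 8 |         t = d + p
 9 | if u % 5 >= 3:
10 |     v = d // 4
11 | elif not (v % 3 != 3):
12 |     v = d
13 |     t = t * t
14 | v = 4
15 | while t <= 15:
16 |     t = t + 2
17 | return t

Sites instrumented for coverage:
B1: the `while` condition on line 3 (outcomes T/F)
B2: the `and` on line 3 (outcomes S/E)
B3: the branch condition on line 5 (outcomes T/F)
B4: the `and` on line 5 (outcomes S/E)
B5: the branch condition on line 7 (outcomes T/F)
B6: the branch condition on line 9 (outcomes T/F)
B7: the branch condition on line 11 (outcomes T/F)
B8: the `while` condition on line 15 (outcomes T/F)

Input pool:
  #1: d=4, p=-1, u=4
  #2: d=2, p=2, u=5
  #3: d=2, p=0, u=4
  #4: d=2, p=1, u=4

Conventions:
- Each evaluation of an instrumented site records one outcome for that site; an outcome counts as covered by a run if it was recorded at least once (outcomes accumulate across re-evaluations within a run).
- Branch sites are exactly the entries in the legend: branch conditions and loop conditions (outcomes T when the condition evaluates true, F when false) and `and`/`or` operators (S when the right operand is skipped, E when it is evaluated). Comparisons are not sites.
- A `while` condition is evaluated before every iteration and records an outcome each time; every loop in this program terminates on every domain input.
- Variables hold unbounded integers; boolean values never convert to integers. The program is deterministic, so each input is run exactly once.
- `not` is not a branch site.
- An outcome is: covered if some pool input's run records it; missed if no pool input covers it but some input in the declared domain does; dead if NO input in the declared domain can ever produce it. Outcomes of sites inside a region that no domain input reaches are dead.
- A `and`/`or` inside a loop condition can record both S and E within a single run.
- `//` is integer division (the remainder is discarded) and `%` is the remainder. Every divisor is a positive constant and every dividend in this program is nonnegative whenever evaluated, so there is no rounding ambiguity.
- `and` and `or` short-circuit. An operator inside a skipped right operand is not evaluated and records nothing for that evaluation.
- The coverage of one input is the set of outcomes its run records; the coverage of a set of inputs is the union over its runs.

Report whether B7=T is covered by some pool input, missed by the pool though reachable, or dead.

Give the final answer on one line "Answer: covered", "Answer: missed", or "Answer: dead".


no pool input records B7=T
checking all 64 inputs in the declared domain: B7=T is never recorded -> dead
Answer: dead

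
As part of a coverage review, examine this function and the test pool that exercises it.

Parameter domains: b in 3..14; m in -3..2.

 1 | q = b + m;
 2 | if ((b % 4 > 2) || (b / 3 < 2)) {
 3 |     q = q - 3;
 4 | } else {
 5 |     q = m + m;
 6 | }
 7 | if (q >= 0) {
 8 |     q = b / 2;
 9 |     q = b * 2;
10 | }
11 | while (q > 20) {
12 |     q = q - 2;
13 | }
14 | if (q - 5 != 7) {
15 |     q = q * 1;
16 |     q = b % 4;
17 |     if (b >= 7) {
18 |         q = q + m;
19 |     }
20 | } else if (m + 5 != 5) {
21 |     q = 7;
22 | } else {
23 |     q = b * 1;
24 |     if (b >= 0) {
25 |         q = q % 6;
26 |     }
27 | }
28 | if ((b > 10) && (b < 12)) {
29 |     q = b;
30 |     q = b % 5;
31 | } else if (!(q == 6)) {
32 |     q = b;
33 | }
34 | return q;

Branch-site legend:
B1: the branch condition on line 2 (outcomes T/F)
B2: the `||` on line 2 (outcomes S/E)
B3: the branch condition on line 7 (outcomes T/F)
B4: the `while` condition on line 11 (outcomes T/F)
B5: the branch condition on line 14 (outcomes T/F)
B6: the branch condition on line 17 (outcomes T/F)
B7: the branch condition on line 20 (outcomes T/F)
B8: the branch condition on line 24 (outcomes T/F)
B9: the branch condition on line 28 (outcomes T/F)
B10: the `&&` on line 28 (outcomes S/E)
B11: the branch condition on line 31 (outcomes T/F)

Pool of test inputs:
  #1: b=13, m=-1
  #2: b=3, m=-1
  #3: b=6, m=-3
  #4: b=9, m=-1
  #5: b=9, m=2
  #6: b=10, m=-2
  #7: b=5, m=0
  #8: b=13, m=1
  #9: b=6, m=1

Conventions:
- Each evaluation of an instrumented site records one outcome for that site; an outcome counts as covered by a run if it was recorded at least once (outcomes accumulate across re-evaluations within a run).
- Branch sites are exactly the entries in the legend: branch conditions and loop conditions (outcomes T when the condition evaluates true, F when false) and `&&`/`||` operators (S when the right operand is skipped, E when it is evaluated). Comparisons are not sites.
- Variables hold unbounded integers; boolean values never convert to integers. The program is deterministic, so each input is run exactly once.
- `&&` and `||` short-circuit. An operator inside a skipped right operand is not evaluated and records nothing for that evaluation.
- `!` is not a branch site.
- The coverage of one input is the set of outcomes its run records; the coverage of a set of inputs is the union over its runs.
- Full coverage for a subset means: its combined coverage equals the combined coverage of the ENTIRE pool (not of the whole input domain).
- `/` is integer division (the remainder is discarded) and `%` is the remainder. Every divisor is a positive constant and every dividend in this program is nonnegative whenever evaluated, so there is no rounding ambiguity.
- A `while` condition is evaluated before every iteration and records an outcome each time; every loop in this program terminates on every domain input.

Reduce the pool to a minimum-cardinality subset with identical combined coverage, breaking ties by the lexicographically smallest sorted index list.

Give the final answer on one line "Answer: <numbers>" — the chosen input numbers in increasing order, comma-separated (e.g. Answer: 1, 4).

test 1 (b=13, m=-1) hits B1=F, B2=E, B3=F, B4=F, B5=T, B6=T, B9=F, B10=E, B11=T
test 2 (b=3, m=-1) hits B1=T, B2=S, B3=F, B4=F, B5=T, B6=F, B9=F, B10=S, B11=T
test 3 (b=6, m=-3) hits B1=F, B2=E, B3=F, B4=F, B5=T, B6=F, B9=F, B10=S, B11=T
test 4 (b=9, m=-1) hits B1=F, B2=E, B3=F, B4=F, B5=T, B6=T, B9=F, B10=S, B11=T
test 5 (b=9, m=2) hits B1=F, B2=E, B3=T, B4=F, B5=T, B6=T, B9=F, B10=S, B11=T
test 6 (b=10, m=-2) hits B1=F, B2=E, B3=F, B4=F, B5=T, B6=T, B9=F, B10=S, B11=T
test 7 (b=5, m=0) hits B1=T, B2=E, B3=T, B4=F, B5=T, B6=F, B9=F, B10=S, B11=T
test 8 (b=13, m=1) hits B1=F, B2=E, B3=T, B4=T, B4=F, B5=T, B6=T, B9=F, B10=E, B11=T
test 9 (b=6, m=1) hits B1=F, B2=E, B3=T, B4=F, B5=F, B7=T, B9=F, B10=S, B11=T
pool-wide coverage (17 outcomes): B1=T, B1=F, B2=S, B2=E, B3=T, B3=F, B4=T, B4=F, B5=T, B5=F, B6=T, B6=F, B7=T, B9=F, B10=S, B10=E, B11=T
every size-1 subset falls short of the 17 outcomes (best: 10/17)
every size-2 subset falls short of the 17 outcomes (best: 15/17)
the canonical winner is {2, 8, 9}: size 3, full 17-outcome coverage, earliest index list among size-3 covers

Answer: 2, 8, 9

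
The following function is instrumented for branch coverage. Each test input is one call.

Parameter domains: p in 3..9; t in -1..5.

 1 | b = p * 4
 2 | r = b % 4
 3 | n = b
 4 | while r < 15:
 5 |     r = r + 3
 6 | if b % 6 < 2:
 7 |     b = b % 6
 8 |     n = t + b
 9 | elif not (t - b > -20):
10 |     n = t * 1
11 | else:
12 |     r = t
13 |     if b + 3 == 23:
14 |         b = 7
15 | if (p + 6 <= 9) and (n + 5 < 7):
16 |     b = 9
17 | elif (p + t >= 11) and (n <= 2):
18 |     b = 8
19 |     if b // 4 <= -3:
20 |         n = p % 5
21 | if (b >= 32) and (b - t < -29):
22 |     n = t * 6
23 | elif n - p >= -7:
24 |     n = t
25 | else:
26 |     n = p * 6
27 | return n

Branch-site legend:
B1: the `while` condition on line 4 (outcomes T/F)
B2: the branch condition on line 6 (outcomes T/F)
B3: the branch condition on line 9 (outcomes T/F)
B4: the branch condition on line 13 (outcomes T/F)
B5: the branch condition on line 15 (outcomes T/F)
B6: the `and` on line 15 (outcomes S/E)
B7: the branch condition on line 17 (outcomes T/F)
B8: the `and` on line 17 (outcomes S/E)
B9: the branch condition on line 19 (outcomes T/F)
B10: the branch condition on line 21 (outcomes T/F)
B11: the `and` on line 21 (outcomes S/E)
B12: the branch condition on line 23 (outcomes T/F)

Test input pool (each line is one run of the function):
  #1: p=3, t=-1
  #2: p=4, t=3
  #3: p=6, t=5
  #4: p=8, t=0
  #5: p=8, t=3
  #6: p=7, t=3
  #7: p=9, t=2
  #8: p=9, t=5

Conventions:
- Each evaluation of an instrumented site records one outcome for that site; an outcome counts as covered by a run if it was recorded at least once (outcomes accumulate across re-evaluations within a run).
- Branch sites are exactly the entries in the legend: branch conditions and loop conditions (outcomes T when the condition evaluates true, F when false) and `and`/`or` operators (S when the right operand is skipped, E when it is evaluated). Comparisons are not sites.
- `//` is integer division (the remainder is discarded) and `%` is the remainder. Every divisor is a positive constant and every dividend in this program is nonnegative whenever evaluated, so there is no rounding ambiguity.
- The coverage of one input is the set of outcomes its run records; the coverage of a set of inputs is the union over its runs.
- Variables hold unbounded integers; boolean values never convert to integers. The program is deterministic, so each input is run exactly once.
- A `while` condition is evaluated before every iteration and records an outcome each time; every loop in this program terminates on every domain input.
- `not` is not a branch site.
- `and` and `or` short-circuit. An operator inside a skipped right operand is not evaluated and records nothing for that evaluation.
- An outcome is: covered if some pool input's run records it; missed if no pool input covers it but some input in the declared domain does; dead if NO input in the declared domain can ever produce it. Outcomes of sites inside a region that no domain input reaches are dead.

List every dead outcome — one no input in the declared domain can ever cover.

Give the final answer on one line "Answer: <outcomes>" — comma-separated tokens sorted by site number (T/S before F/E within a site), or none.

sweeping the full domain (49 inputs) for each outcome:
  B9=T: unreachable across the whole domain -> dead
  B10=T: unreachable across the whole domain -> dead
  reachable outcomes have witnesses, e.g. B1=T (e.g. p=3, t=-1), B1=F (e.g. p=3, t=-1), B2=T (e.g. p=3, t=-1), B2=F (e.g. p=4, t=-1)

Answer: B9=T, B10=T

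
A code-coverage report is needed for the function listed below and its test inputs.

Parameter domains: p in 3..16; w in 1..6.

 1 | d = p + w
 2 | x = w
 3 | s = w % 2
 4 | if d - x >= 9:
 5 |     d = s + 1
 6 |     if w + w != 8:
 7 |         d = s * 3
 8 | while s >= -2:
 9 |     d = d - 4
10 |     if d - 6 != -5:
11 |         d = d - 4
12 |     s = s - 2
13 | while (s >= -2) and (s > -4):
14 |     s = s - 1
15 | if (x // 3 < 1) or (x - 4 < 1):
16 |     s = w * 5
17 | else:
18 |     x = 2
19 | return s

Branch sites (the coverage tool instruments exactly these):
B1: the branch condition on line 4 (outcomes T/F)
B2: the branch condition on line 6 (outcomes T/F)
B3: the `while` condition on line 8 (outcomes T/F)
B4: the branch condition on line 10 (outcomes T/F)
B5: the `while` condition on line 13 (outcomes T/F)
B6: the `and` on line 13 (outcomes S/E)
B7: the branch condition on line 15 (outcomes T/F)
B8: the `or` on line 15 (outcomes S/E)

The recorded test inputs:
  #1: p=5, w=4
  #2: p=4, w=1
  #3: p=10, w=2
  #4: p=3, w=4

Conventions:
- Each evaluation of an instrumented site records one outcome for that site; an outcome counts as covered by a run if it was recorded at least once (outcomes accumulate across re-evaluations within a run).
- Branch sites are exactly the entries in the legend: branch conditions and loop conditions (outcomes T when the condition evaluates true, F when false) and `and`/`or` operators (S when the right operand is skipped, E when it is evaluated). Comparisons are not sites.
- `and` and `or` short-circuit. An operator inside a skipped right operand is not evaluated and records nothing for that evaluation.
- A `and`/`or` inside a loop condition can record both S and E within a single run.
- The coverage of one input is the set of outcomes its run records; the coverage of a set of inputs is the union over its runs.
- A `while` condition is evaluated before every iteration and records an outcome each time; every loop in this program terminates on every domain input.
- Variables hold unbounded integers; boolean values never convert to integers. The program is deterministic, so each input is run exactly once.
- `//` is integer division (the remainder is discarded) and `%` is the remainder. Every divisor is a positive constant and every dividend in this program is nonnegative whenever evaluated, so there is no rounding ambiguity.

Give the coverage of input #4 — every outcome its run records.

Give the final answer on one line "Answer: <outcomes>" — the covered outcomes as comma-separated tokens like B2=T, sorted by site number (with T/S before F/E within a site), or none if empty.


Tracing the run of input #4 (p=3, w=4):
  B1->F, B3->T, B4->T, B3->T, B4->T, B3->F, B6->S, B5->F, B8->E, B7->T
as a set, this run covers: B1=F, B3=T, B3=F, B4=T, B5=F, B6=S, B7=T, B8=E
Answer: B1=F, B3=T, B3=F, B4=T, B5=F, B6=S, B7=T, B8=E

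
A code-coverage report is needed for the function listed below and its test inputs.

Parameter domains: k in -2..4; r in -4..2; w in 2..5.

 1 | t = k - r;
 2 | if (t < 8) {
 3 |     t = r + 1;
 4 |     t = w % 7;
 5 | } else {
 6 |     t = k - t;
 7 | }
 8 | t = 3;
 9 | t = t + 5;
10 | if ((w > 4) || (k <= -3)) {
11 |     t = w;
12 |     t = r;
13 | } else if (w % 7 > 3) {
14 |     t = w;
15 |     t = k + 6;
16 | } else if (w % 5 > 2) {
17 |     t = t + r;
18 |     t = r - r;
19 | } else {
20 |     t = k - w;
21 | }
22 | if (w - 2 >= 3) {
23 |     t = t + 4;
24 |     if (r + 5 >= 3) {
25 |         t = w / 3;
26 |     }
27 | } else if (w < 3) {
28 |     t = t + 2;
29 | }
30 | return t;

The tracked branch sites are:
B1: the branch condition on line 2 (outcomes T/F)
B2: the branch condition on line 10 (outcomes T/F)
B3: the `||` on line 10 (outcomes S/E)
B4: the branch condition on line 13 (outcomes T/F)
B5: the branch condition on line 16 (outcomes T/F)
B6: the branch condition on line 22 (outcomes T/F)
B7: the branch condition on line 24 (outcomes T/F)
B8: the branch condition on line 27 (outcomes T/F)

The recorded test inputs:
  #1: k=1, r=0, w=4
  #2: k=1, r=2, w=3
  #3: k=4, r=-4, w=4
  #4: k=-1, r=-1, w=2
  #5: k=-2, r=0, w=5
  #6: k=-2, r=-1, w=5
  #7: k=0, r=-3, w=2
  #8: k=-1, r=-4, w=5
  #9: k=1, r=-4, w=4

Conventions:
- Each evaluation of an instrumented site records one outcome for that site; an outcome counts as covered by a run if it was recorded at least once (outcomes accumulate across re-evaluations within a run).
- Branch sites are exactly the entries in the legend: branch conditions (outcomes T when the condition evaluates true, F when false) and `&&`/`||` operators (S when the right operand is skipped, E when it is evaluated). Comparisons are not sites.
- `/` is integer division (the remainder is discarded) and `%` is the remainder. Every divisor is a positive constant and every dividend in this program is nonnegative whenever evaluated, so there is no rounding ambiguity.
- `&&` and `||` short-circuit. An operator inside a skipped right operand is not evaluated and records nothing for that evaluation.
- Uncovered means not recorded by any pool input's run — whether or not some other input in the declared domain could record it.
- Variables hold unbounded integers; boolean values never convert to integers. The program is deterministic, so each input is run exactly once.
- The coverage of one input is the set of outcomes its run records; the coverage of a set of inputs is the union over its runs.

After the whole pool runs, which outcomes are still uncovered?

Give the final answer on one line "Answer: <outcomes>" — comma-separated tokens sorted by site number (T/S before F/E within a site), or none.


input #1 (k=1, r=0, w=4): events B1->T, B3->E, B2->F, B4->T, B6->F, B8->F; covers B1=T, B2=F, B3=E, B4=T, B6=F, B8=F
input #2 (k=1, r=2, w=3): events B1->T, B3->E, B2->F, B4->F, B5->T, B6->F, B8->F; covers B1=T, B2=F, B3=E, B4=F, B5=T, B6=F, B8=F
input #3 (k=4, r=-4, w=4): events B1->F, B3->E, B2->F, B4->T, B6->F, B8->F; covers B1=F, B2=F, B3=E, B4=T, B6=F, B8=F
input #4 (k=-1, r=-1, w=2): events B1->T, B3->E, B2->F, B4->F, B5->F, B6->F, B8->T; covers B1=T, B2=F, B3=E, B4=F, B5=F, B6=F, B8=T
input #5 (k=-2, r=0, w=5): events B1->T, B3->S, B2->T, B6->T, B7->T; covers B1=T, B2=T, B3=S, B6=T, B7=T
input #6 (k=-2, r=-1, w=5): events B1->T, B3->S, B2->T, B6->T, B7->T; covers B1=T, B2=T, B3=S, B6=T, B7=T
input #7 (k=0, r=-3, w=2): events B1->T, B3->E, B2->F, B4->F, B5->F, B6->F, B8->T; covers B1=T, B2=F, B3=E, B4=F, B5=F, B6=F, B8=T
input #8 (k=-1, r=-4, w=5): events B1->T, B3->S, B2->T, B6->T, B7->F; covers B1=T, B2=T, B3=S, B6=T, B7=F
input #9 (k=1, r=-4, w=4): events B1->T, B3->E, B2->F, B4->T, B6->F, B8->F; covers B1=T, B2=F, B3=E, B4=T, B6=F, B8=F
union over the pool: B1=T, B1=F, B2=T, B2=F, B3=S, B3=E, B4=T, B4=F, B5=T, B5=F, B6=T, B6=F, B7=T, B7=F, B8=T, B8=F
uncovered (0 of 16): none
Answer: none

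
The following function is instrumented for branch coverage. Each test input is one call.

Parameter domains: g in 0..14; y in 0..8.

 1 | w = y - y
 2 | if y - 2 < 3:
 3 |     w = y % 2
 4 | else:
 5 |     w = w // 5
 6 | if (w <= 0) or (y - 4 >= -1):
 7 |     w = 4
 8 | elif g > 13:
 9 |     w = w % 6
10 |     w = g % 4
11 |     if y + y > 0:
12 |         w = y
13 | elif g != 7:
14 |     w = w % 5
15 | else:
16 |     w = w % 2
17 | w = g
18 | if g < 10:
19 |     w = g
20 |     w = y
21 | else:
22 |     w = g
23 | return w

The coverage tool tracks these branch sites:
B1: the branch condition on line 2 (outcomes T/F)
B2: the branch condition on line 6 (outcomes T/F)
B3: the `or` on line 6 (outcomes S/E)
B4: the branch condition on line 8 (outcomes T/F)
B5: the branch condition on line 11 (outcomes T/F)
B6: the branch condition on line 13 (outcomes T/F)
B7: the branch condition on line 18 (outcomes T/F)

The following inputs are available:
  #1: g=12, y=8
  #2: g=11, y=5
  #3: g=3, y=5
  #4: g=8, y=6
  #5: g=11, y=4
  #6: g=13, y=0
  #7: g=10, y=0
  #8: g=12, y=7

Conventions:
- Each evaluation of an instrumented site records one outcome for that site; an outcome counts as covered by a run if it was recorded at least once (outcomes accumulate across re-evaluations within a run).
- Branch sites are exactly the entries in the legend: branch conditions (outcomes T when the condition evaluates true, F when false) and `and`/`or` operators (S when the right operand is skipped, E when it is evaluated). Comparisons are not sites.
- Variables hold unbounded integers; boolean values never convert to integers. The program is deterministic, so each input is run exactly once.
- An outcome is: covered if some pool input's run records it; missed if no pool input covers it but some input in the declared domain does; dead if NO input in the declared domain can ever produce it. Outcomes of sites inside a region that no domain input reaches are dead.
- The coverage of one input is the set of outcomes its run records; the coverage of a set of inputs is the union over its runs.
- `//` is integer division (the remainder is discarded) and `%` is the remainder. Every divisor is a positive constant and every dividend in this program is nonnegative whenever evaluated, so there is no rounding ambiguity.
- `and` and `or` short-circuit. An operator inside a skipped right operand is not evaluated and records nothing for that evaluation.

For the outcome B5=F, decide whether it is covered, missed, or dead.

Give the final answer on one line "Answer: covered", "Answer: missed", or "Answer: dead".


no pool input records B5=F
checking all 135 inputs in the declared domain: B5=F is never recorded -> dead
Answer: dead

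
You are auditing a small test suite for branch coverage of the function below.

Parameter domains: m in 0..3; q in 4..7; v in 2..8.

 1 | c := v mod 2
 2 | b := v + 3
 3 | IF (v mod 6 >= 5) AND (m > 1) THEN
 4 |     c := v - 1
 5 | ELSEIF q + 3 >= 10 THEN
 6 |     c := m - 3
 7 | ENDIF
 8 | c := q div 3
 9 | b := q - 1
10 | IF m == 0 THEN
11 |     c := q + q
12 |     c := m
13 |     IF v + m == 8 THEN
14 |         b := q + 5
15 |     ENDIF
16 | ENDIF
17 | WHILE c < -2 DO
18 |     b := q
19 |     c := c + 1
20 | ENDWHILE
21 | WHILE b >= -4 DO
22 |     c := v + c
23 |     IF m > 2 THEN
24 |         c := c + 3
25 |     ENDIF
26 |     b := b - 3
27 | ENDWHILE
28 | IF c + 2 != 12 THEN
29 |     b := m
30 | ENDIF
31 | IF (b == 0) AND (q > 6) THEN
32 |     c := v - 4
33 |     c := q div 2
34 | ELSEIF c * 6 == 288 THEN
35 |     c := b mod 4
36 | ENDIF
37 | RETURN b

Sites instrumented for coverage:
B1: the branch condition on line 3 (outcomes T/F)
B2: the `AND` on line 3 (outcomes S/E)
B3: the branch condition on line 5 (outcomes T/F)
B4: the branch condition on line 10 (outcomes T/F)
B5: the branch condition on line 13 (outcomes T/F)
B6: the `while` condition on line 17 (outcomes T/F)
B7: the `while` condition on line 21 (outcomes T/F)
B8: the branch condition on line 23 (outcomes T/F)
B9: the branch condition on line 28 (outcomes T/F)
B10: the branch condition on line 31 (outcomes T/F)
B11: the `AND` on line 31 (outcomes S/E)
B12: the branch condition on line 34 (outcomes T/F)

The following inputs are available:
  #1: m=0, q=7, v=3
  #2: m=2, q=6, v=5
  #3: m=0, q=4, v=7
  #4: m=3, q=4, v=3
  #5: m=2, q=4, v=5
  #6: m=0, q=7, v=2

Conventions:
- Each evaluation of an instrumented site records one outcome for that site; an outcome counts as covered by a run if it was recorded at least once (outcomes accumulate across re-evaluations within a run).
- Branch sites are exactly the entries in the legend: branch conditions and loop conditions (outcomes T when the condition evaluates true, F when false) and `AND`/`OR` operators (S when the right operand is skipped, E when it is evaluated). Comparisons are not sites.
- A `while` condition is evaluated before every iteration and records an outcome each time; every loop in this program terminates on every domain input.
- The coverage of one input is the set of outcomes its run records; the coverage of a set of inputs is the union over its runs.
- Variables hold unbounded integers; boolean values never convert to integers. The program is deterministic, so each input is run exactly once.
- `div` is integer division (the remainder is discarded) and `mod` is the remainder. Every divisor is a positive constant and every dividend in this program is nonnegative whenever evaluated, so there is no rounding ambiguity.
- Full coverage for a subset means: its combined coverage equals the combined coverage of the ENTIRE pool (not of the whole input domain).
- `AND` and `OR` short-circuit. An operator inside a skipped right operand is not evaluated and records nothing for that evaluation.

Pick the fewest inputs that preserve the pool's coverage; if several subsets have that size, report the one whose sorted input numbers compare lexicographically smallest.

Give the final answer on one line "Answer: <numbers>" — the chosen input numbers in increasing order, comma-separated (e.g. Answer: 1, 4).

input #1 (m=0, q=7, v=3): events B2->S, B1->F, B3->T, B4->T, B5->F, B6->F, B7->T, B8->F, B7->T, B8->F, B7->T, B8->F, B7->T, B8->F, ...; covers B1=F, B2=S, B3=T, B4=T, B5=F, B6=F, B7=T, B7=F, B8=F, B9=T, B10=T, B11=E
input #2 (m=2, q=6, v=5): events B2->E, B1->T, B4->F, B6->F, B7->T, B8->F, B7->T, B8->F, B7->T, B8->F, B7->T, B8->F, B7->F, B9->T, ...; covers B1=T, B2=E, B4=F, B6=F, B7=T, B7=F, B8=F, B9=T, B10=F, B11=S, B12=F
input #3 (m=0, q=4, v=7): events B2->S, B1->F, B3->F, B4->T, B5->F, B6->F, B7->T, B8->F, B7->T, B8->F, B7->T, B8->F, B7->F, B9->T, ...; covers B1=F, B2=S, B3=F, B4=T, B5=F, B6=F, B7=T, B7=F, B8=F, B9=T, B10=F, B11=E, B12=F
input #4 (m=3, q=4, v=3): events B2->S, B1->F, B3->F, B4->F, B6->F, B7->T, B8->T, B7->T, B8->T, B7->T, B8->T, B7->F, B9->T, B11->S, ...; covers B1=F, B2=S, B3=F, B4=F, B6=F, B7=T, B7=F, B8=T, B9=T, B10=F, B11=S, B12=F
input #5 (m=2, q=4, v=5): events B2->E, B1->T, B4->F, B6->F, B7->T, B8->F, B7->T, B8->F, B7->T, B8->F, B7->F, B9->T, B11->S, B10->F, ...; covers B1=T, B2=E, B4=F, B6=F, B7=T, B7=F, B8=F, B9=T, B10=F, B11=S, B12=F
input #6 (m=0, q=7, v=2): events B2->S, B1->F, B3->T, B4->T, B5->F, B6->F, B7->T, B8->F, B7->T, B8->F, B7->T, B8->F, B7->T, B8->F, ...; covers B1=F, B2=S, B3=T, B4=T, B5=F, B6=F, B7=T, B7=F, B8=F, B9=T, B10=T, B11=E
pool-wide coverage (20 outcomes): B1=T, B1=F, B2=S, B2=E, B3=T, B3=F, B4=T, B4=F, B5=F, B6=F, B7=T, B7=F, B8=T, B8=F, B9=T, B10=T, B10=F, B11=S, B11=E, B12=F
no size-1 subset reaches all 20 outcomes (best union: 13/20)
no size-2 subset reaches all 20 outcomes (best union: 18/20)
size 3: inputs {1, 2, 4} cover all 20 outcomes, and no lexicographically smaller subset of this size does

Answer: 1, 2, 4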